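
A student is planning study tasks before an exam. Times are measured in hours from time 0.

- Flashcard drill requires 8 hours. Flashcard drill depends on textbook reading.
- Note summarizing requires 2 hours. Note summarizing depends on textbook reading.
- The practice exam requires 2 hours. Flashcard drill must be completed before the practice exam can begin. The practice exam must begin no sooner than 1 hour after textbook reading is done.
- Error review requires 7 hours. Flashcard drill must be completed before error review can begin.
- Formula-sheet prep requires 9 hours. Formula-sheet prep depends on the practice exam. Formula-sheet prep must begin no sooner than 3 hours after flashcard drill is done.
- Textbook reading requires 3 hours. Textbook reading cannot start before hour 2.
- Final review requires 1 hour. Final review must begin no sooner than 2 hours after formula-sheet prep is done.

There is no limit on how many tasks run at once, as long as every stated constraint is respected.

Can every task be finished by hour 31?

After its own release at hour 2, textbook reading can start at hour 2 and finishes at hour 5.
Note summarizing cannot begin until textbook reading (finishes hour 5). It runs from hour 5 to 5 + 2 = hour 7.
Flashcard drill waits on textbook reading (finishes hour 5), so it starts at hour 5 and finishes at 5 + 8 = hour 13.
Error review waits on flashcard drill (finishes hour 13), so it starts at hour 13 and finishes at 13 + 7 = hour 20.
For the practice exam: flashcard drill (finishes hour 13); textbook reading (finishes hour 5, plus 1-hour gap → hour 6). Taking the maximum gives a start of hour 13, and it finishes at 13 + 2 = hour 15.
Formula-sheet prep has to wait for the practice exam (finishes hour 15); flashcard drill (finishes hour 13, plus 3-hour gap → hour 16). The latest of these is hour 16, so formula-sheet prep runs hour 16 to 16 + 9 = hour 25.
Final review cannot begin until formula-sheet prep (finishes hour 25, plus 2-hour gap → hour 27). It runs from hour 27 to 27 + 1 = hour 28.
Every task is finished by hour 28, which is no later than the deadline of 31, so the schedule is feasible.

Yes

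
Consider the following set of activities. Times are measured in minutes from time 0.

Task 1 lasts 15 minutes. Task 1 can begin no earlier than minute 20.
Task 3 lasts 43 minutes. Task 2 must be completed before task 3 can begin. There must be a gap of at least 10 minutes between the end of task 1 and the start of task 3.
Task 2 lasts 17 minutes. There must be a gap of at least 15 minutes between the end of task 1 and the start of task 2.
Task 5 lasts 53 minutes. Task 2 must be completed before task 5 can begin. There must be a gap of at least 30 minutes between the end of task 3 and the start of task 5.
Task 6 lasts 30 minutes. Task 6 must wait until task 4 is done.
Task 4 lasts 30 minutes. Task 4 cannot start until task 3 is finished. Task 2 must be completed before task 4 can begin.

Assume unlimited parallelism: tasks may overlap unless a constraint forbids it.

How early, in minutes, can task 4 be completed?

140

Task 1 waits on its own release at minute 20, so it starts at minute 20 and finishes at 20 + 15 = minute 35.
Task 2 waits on task 1 (finishes minute 35, plus 15-minute gap → minute 50), so it starts at minute 50 and finishes at 50 + 17 = minute 67.
Task 3 has to wait for task 2 (finishes minute 67); task 1 (finishes minute 35, plus 10-minute gap → minute 45). The latest of these is minute 67, so task 3 runs minute 67 to 67 + 43 = minute 110.
Task 4 has to wait for task 3 (finishes minute 110); task 2 (finishes minute 67). The latest of these is minute 110, so task 4 runs minute 110 to 110 + 30 = minute 140.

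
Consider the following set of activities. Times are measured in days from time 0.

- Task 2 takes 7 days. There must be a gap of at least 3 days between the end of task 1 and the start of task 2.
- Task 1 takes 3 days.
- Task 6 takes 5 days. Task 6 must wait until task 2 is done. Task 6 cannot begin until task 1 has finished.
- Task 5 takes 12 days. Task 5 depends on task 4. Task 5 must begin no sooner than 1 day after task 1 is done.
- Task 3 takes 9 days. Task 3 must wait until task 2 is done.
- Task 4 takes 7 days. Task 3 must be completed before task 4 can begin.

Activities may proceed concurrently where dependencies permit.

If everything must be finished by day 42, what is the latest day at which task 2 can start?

7

To finish by day 42, task 5 (duration 12) must start no later than day 30.
Task 4 must finish before task 5 (must start by day 30). With a 7-day duration, task 4 must start by 30 − 7 = day 23.
Task 3 feeds into task 4 (must start by day 23); so task 3 must finish by day 23 and therefore start by day 14.
Task 6 must finish by day 42; it takes 5 days, so it must start by 42 − 5 = day 37.
Task 2 has several dependents: task 3 (must start by day 14); task 6 (must start by day 37). The earliest of those limits is day 14, so task 2 must start by 14 − 7 = day 7.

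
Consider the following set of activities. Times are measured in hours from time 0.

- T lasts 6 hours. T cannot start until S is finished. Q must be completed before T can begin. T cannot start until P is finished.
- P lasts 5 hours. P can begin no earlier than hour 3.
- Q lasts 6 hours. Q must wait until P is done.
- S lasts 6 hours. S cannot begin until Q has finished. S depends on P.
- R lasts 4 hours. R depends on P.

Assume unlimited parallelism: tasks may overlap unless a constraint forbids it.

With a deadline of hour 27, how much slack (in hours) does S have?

P cannot begin until its own release at hour 3. It runs from hour 3 to 3 + 5 = hour 8.
Q waits on P (finishes hour 8), so it starts at hour 8 and finishes at 8 + 6 = hour 14.
For S: Q (finishes hour 14); P (finishes hour 8). Taking the maximum gives a start of hour 14, and it finishes at 14 + 6 = hour 20.

Working backward from the deadline:
T must finish by hour 27; it takes 6 hours, so it must start by 27 − 6 = hour 21.
S has to be done before T (must start by hour 21). That means finishing by hour 21, i.e. starting by 21 − 6 = hour 15.
So S can start as early as hour 14 and as late as hour 15, giving 15 − 14 = 1 hour of slack.

1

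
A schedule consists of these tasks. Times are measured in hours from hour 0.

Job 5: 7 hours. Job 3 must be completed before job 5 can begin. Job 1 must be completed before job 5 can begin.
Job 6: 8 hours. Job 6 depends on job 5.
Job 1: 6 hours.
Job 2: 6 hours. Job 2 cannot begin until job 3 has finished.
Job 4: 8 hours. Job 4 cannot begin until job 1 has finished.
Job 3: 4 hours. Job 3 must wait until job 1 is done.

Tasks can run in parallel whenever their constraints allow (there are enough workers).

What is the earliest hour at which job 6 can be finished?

25

Job 1 can start immediately at hour 0; it finishes at hour 6.
After job 1 (finishes hour 6), job 3 can start at hour 6 and finishes at hour 10.
Job 5 cannot start until job 3 (finishes hour 10); job 1 (finishes hour 6). The controlling bound is hour 10, so job 5 finishes at 10 + 7 = hour 17.
After job 5 (finishes hour 17), job 6 can start at hour 17 and finishes at hour 25.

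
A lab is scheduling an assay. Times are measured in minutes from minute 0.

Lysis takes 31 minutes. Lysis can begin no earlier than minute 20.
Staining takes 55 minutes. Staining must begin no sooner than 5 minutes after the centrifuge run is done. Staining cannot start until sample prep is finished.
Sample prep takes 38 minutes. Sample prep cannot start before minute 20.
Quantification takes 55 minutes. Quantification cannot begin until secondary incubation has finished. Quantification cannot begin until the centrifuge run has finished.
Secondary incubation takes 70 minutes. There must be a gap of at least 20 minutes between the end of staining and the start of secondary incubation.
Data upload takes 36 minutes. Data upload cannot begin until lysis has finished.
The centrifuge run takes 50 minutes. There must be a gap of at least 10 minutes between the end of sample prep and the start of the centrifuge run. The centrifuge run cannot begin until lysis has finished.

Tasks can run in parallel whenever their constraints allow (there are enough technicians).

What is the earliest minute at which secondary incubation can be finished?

268

Lysis cannot begin until its own release at minute 20. It runs from minute 20 to 20 + 31 = minute 51.
After its own release at minute 20, sample prep can start at minute 20 and finishes at minute 58.
The centrifuge run cannot start until sample prep (finishes minute 58, plus 10-minute gap → minute 68); lysis (finishes minute 51). The controlling bound is minute 68, so the centrifuge run finishes at 68 + 50 = minute 118.
Staining needs all of the centrifuge run (finishes minute 118, plus 5-minute gap → minute 123); sample prep (finishes minute 58). That puts its earliest start at minute 123; it finishes at 123 + 55 = minute 178.
Secondary incubation waits on staining (finishes minute 178, plus 20-minute gap → minute 198), so it starts at minute 198 and finishes at 198 + 70 = minute 268.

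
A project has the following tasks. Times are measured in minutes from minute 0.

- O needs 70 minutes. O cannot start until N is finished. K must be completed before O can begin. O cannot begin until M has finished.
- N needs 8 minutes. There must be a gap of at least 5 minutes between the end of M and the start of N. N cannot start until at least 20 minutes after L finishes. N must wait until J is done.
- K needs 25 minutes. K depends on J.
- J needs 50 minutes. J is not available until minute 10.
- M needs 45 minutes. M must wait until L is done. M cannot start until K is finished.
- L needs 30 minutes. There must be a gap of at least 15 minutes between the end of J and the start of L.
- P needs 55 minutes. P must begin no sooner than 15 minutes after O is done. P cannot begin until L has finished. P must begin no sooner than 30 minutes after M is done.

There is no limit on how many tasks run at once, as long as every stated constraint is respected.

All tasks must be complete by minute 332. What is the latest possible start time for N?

184

To finish by minute 332, P (duration 55) must start no later than minute 277.
O has to be done before P (must start by minute 277, minus 15-minute gap → minute 262). That means finishing by minute 262, i.e. starting by 262 − 70 = minute 192.
Since O (must start by minute 192) depends on it, N must finish by minute 192. Backing off its 8-minute duration gives a latest start of minute 184.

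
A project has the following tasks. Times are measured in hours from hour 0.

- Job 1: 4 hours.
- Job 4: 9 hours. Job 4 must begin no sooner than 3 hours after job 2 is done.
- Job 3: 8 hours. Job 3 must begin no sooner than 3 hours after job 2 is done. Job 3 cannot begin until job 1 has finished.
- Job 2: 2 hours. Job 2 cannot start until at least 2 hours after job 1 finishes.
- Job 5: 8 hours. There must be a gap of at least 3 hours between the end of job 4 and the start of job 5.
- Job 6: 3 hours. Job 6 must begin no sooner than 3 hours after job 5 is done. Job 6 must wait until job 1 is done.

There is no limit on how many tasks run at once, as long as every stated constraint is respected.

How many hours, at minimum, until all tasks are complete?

Job 1 can start immediately at hour 0; it finishes at hour 4.
Job 2 waits on job 1 (finishes hour 4, plus 2-hour gap → hour 6), so it starts at hour 6 and finishes at 6 + 2 = hour 8.
After job 2 (finishes hour 8, plus 3-hour gap → hour 11), job 4 can start at hour 11 and finishes at hour 20.
Job 5 cannot begin until job 4 (finishes hour 20, plus 3-hour gap → hour 23). It runs from hour 23 to 23 + 8 = hour 31.
For job 6: job 5 (finishes hour 31, plus 3-hour gap → hour 34); job 1 (finishes hour 4). Taking the maximum gives a start of hour 34, and it finishes at 34 + 3 = hour 37.
Job 3 has to wait for job 2 (finishes hour 8, plus 3-hour gap → hour 11); job 1 (finishes hour 4). The latest of these is hour 11, so job 3 runs hour 11 to 11 + 8 = hour 19.
All tasks are finished once the last one completes. Finish times: Job 1 at 4, Job 2 at 8, Job 3 at 19, Job 4 at 20, Job 5 at 31, Job 6 at 37. The latest is hour 37.

37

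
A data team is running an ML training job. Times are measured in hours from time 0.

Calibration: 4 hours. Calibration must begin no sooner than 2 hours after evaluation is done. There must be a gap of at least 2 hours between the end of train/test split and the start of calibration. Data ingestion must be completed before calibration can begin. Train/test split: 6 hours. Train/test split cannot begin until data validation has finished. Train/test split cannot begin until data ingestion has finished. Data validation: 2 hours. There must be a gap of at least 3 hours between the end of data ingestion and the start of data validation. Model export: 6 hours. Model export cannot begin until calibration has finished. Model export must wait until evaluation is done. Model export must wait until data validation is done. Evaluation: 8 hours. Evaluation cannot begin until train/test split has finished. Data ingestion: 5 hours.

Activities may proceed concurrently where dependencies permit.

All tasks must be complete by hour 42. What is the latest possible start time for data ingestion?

Nothing follows model export; the deadline of hour 42 is its only limit. It must start by 42 − 6 = hour 36.
Calibration feeds into model export (must start by hour 36); so calibration must finish by hour 36 and therefore start by hour 32.
Evaluation has several dependents: calibration (must start by hour 32, minus 2-hour gap → hour 30); model export (must start by hour 36). The earliest of those limits is hour 30, so evaluation must start by 30 − 8 = hour 22.
Train/test split feeds evaluation (must start by hour 22); calibration (must start by hour 32, minus 2-hour gap → hour 30). Taking the minimum, train/test split must finish by hour 22 and start by 22 − 6 = hour 16.
Data validation feeds train/test split (must start by hour 16); model export (must start by hour 36). Taking the minimum, data validation must finish by hour 16 and start by 16 − 2 = hour 14.
Data ingestion must finish in time for data validation (must start by hour 14, minus 3-hour gap → hour 11); train/test split (must start by hour 16); calibration (must start by hour 32). The tightest is hour 11, so data ingestion must start by 11 − 5 = hour 6.

6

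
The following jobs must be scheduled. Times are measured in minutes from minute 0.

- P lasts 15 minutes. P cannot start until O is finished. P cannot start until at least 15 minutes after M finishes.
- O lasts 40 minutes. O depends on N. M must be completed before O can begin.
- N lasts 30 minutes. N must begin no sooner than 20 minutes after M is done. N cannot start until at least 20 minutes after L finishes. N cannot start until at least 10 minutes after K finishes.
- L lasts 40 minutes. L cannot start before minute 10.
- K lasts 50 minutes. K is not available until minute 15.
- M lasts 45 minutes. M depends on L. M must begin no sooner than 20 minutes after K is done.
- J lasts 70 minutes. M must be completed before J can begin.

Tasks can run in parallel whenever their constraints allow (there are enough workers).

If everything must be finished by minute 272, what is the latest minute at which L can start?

82

J must finish by minute 272; it takes 70 minutes, so it must start by 272 − 70 = minute 202.
P must finish by minute 272; it takes 15 minutes, so it must start by 272 − 15 = minute 257.
O has to be done before P (must start by minute 257). That means finishing by minute 257, i.e. starting by 257 − 40 = minute 217.
N must finish before O (must start by minute 217). With a 30-minute duration, N must start by 217 − 30 = minute 187.
For M: J (must start by minute 202); N (must start by minute 187, minus 20-minute gap → minute 167); O (must start by minute 217); P (must start by minute 257, minus 15-minute gap → minute 242). The most restrictive is minute 167; with a 45-minute duration, M must start by minute 122.
L has several dependents: M (must start by minute 122); N (must start by minute 187, minus 20-minute gap → minute 167). The earliest of those limits is minute 122, so L must start by 122 − 40 = minute 82.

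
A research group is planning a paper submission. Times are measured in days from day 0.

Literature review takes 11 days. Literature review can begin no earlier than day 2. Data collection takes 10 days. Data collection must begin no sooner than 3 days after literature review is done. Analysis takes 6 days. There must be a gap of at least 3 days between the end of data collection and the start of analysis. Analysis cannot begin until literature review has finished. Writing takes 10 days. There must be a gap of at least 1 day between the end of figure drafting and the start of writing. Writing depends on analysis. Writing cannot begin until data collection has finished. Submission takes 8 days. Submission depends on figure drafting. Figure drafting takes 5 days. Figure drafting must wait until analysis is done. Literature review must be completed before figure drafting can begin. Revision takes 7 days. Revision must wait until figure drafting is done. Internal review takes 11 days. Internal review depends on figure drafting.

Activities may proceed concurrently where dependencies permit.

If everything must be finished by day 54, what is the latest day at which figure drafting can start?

Nothing follows writing; the deadline of day 54 is its only limit. It must start by 54 − 10 = day 44.
Internal review must finish by day 54; it takes 11 days, so it must start by 54 − 11 = day 43.
Revision must finish by day 54; it takes 7 days, so it must start by 54 − 7 = day 47.
Submission has no dependents, so it just needs to finish by day 54. Starting by 54 − 8 = day 46 achieves that.
Figure drafting feeds writing (must start by day 44, minus 1-day gap → day 43); internal review (must start by day 43); revision (must start by day 47); submission (must start by day 46). Taking the minimum, figure drafting must finish by day 43 and start by 43 − 5 = day 38.

38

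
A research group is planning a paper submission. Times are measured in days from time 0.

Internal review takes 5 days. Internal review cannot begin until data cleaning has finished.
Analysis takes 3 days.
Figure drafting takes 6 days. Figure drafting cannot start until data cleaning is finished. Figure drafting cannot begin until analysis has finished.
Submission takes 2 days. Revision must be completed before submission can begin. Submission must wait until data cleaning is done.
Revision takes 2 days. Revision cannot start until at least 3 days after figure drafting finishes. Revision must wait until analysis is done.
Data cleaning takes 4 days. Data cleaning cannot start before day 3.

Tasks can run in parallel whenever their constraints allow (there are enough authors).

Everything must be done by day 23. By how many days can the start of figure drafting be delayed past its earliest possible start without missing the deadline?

Analysis can start immediately at day 0; it finishes at day 3.
After its own release at day 3, data cleaning can start at day 3 and finishes at day 7.
Figure drafting has to wait for data cleaning (finishes day 7); analysis (finishes day 3). The latest of these is day 7, so figure drafting runs day 7 to 7 + 6 = day 13.

Working backward from the deadline:
Submission must finish by day 23; it takes 2 days, so it must start by 23 − 2 = day 21.
Revision has to be done before submission (must start by day 21). That means finishing by day 21, i.e. starting by 21 − 2 = day 19.
Figure drafting feeds into revision (must start by day 19, minus 3-day gap → day 16); so figure drafting must finish by day 16 and therefore start by day 10.
So figure drafting can start as early as day 7 and as late as day 10, giving 10 − 7 = 3 days of slack.

3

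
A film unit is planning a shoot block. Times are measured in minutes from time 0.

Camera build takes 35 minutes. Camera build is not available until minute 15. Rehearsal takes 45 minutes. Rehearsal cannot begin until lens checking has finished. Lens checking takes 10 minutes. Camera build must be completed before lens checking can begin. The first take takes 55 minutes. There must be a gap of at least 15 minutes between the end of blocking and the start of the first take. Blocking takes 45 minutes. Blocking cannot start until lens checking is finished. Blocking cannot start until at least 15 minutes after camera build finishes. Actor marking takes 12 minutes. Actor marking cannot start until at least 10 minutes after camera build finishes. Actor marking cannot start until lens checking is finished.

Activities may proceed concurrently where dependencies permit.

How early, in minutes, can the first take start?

After its own release at minute 15, camera build can start at minute 15 and finishes at minute 50.
After camera build (finishes minute 50), lens checking can start at minute 50 and finishes at minute 60.
For blocking: lens checking (finishes minute 60); camera build (finishes minute 50, plus 15-minute gap → minute 65). Taking the maximum gives a start of minute 65, and it finishes at 65 + 45 = minute 110.
The first take waits on blocking (finishes minute 110, plus 15-minute gap → minute 125), so the earliest it can start is minute 125.

125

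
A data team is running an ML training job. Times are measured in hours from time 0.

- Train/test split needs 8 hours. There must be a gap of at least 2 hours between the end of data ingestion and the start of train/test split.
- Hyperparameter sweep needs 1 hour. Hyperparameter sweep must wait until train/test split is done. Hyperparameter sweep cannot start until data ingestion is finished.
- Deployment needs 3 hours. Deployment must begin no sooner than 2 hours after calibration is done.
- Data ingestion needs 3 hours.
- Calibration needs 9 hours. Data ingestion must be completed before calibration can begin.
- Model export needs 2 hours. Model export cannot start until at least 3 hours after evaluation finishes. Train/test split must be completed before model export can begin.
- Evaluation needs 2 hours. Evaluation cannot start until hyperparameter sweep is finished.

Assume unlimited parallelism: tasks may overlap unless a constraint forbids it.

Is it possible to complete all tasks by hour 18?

No

Data ingestion has no prerequisites, so it starts at hour 0 and finishes at hour 3.
Calibration waits on data ingestion (finishes hour 3), so it starts at hour 3 and finishes at 3 + 9 = hour 12.
After calibration (finishes hour 12, plus 2-hour gap → hour 14), deployment can start at hour 14 and finishes at hour 17.
Train/test split waits on data ingestion (finishes hour 3, plus 2-hour gap → hour 5), so it starts at hour 5 and finishes at 5 + 8 = hour 13.
Hyperparameter sweep has to wait for train/test split (finishes hour 13); data ingestion (finishes hour 3). The latest of these is hour 13, so hyperparameter sweep runs hour 13 to 13 + 1 = hour 14.
Evaluation cannot begin until hyperparameter sweep (finishes hour 14). It runs from hour 14 to 14 + 2 = hour 16.
Model export cannot start until evaluation (finishes hour 16, plus 3-hour gap → hour 19); train/test split (finishes hour 13). The controlling bound is hour 19, so model export finishes at 19 + 2 = hour 21.
The earliest everything can be done is hour 21, which is after the deadline of 18, so it is not possible.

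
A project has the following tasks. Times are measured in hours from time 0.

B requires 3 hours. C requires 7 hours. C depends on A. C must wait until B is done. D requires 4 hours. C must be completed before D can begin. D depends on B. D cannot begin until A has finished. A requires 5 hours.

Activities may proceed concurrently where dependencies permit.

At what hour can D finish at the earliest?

16

B has no prerequisites, so it starts at hour 0 and finishes at hour 3.
Nothing blocks A, so it runs from hour 0 to hour 5.
C has to wait for A (finishes hour 5); B (finishes hour 3). The latest of these is hour 5, so C runs hour 5 to 5 + 7 = hour 12.
D needs all of C (finishes hour 12); B (finishes hour 3); A (finishes hour 5). That puts its earliest start at hour 12; it finishes at 12 + 4 = hour 16.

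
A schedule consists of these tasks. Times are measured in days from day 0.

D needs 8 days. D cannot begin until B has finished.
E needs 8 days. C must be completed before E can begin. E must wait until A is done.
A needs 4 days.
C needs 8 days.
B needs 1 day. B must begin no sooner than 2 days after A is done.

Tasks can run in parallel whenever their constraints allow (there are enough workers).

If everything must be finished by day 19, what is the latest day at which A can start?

4

D must finish by day 19; it takes 8 days, so it must start by 19 − 8 = day 11.
B has to be done before D (must start by day 11). That means finishing by day 11, i.e. starting by 11 − 1 = day 10.
E must finish by day 19; it takes 8 days, so it must start by 19 − 8 = day 11.
For A: B (must start by day 10, minus 2-day gap → day 8); E (must start by day 11). The most restrictive is day 8; with a 4-day duration, A must start by day 4.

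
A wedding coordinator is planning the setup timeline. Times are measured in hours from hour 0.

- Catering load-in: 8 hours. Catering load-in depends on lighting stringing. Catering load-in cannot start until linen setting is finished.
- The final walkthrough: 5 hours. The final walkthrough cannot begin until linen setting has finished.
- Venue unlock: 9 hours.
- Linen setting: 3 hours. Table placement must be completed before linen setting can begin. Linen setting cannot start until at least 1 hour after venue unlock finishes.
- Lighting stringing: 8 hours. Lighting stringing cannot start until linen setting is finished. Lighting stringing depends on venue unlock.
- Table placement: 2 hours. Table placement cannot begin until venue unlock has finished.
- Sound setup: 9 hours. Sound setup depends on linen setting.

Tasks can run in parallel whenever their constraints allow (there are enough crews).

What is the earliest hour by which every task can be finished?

30

Nothing blocks venue unlock, so it runs from hour 0 to hour 9.
Table placement cannot begin until venue unlock (finishes hour 9). It runs from hour 9 to 9 + 2 = hour 11.
Linen setting needs all of table placement (finishes hour 11); venue unlock (finishes hour 9, plus 1-hour gap → hour 10). That puts its earliest start at hour 11; it finishes at 11 + 3 = hour 14.
The final walkthrough waits on linen setting (finishes hour 14), so it starts at hour 14 and finishes at 14 + 5 = hour 19.
Sound setup waits on linen setting (finishes hour 14), so it starts at hour 14 and finishes at 14 + 9 = hour 23.
Lighting stringing cannot start until linen setting (finishes hour 14); venue unlock (finishes hour 9). The controlling bound is hour 14, so lighting stringing finishes at 14 + 8 = hour 22.
For catering load-in: lighting stringing (finishes hour 22); linen setting (finishes hour 14). Taking the maximum gives a start of hour 22, and it finishes at 22 + 8 = hour 30.
All tasks are finished once the last one completes. Finish times: Venue unlock at 9, Table placement at 11, Linen setting at 14, Lighting stringing at 22, Sound setup at 23, Catering load-in at 30, The final walkthrough at 19. The latest is hour 30.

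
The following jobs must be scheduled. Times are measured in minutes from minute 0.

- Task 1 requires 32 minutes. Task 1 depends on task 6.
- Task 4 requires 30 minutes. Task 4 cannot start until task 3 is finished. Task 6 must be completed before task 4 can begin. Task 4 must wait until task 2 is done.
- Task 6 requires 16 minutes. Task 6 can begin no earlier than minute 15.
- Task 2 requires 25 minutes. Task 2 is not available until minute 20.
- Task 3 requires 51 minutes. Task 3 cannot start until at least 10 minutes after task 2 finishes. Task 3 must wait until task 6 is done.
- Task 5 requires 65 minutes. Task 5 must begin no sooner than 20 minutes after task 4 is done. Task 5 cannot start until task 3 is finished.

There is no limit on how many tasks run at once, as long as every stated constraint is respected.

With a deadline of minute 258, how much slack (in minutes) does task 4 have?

37

After its own release at minute 15, task 6 can start at minute 15 and finishes at minute 31.
Task 2 waits on its own release at minute 20, so it starts at minute 20 and finishes at 20 + 25 = minute 45.
Task 3 cannot start until task 2 (finishes minute 45, plus 10-minute gap → minute 55); task 6 (finishes minute 31). The controlling bound is minute 55, so task 3 finishes at 55 + 51 = minute 106.
Task 4 has to wait for task 3 (finishes minute 106); task 6 (finishes minute 31); task 2 (finishes minute 45). The latest of these is minute 106, so task 4 runs minute 106 to 106 + 30 = minute 136.

Working backward from the deadline:
Task 5 must finish by minute 258; it takes 65 minutes, so it must start by 258 − 65 = minute 193.
Since task 5 (must start by minute 193, minus 20-minute gap → minute 173) depends on it, task 4 must finish by minute 173. Backing off its 30-minute duration gives a latest start of minute 143.
So task 4 can start as early as minute 106 and as late as minute 143, giving 143 − 106 = 37 minutes of slack.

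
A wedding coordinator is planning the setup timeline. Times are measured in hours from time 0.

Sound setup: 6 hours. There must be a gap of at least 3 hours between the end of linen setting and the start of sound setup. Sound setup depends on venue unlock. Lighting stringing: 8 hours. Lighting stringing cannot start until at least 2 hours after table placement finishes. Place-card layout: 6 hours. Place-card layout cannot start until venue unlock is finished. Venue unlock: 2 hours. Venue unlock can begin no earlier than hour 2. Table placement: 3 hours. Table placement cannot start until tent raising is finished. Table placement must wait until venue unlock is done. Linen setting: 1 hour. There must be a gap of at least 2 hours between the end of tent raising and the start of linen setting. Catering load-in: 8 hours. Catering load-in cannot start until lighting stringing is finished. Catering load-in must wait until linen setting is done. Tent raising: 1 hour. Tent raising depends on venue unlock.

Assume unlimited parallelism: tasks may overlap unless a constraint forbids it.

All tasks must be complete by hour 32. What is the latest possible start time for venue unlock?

8

Catering load-in must finish by hour 32; it takes 8 hours, so it must start by 32 − 8 = hour 24.
Lighting stringing has to be done before catering load-in (must start by hour 24). That means finishing by hour 24, i.e. starting by 24 − 8 = hour 16.
Table placement feeds into lighting stringing (must start by hour 16, minus 2-hour gap → hour 14); so table placement must finish by hour 14 and therefore start by hour 11.
Sound setup must finish by hour 32; it takes 6 hours, so it must start by 32 − 6 = hour 26.
For linen setting: sound setup (must start by hour 26, minus 3-hour gap → hour 23); catering load-in (must start by hour 24). The most restrictive is hour 23; with a 1-hour duration, linen setting must start by hour 22.
For tent raising: table placement (must start by hour 11); linen setting (must start by hour 22, minus 2-hour gap → hour 20). The most restrictive is hour 11; with a 1-hour duration, tent raising must start by hour 10.
Place-card layout must finish by hour 32; it takes 6 hours, so it must start by 32 − 6 = hour 26.
Venue unlock feeds tent raising (must start by hour 10); table placement (must start by hour 11); sound setup (must start by hour 26); place-card layout (must start by hour 26). Taking the minimum, venue unlock must finish by hour 10 and start by 10 − 2 = hour 8.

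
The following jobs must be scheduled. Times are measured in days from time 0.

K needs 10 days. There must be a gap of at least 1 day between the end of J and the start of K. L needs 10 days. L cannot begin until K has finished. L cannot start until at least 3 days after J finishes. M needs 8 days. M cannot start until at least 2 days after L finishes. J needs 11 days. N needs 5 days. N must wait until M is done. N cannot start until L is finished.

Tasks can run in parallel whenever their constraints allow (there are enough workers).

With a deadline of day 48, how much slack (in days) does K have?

J can start immediately at day 0; it finishes at day 11.
K cannot begin until J (finishes day 11, plus 1-day gap → day 12). It runs from day 12 to 12 + 10 = day 22.

Working backward from the deadline:
Nothing follows N; the deadline of day 48 is its only limit. It must start by 48 − 5 = day 43.
Since N (must start by day 43) depends on it, M must finish by day 43. Backing off its 8-day duration gives a latest start of day 35.
For L: M (must start by day 35, minus 2-day gap → day 33); N (must start by day 43). The most restrictive is day 33; with a 10-day duration, L must start by day 23.
K must finish before L (must start by day 23). With a 10-day duration, K must start by 23 − 10 = day 13.
So K can start as early as day 12 and as late as day 13, giving 13 − 12 = 1 day of slack.

1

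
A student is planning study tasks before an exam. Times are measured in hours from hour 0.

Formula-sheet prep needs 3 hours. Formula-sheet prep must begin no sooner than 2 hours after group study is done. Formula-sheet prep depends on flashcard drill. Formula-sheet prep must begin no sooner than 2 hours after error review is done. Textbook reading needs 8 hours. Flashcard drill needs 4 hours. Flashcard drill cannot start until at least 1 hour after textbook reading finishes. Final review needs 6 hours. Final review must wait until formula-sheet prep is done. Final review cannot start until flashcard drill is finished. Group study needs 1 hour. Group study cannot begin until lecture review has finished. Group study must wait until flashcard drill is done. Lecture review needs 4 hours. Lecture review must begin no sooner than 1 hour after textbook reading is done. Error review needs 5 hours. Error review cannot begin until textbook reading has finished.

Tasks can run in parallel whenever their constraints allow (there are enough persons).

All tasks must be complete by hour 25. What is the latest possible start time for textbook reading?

0

Nothing follows final review; the deadline of hour 25 is its only limit. It must start by 25 − 6 = hour 19.
Formula-sheet prep must finish before final review (must start by hour 19). With a 3-hour duration, formula-sheet prep must start by 19 − 3 = hour 16.
Since formula-sheet prep (must start by hour 16, minus 2-hour gap → hour 14) depends on it, group study must finish by hour 14. Backing off its 1-hour duration gives a latest start of hour 13.
Since group study (must start by hour 13) depends on it, lecture review must finish by hour 13. Backing off its 4-hour duration gives a latest start of hour 9.
Flashcard drill feeds group study (must start by hour 13); formula-sheet prep (must start by hour 16); final review (must start by hour 19). Taking the minimum, flashcard drill must finish by hour 13 and start by 13 − 4 = hour 9.
Since formula-sheet prep (must start by hour 16, minus 2-hour gap → hour 14) depends on it, error review must finish by hour 14. Backing off its 5-hour duration gives a latest start of hour 9.
Textbook reading must finish in time for lecture review (must start by hour 9, minus 1-hour gap → hour 8); flashcard drill (must start by hour 9, minus 1-hour gap → hour 8); error review (must start by hour 9). The tightest is hour 8, so textbook reading must start by 8 − 8 = hour 0.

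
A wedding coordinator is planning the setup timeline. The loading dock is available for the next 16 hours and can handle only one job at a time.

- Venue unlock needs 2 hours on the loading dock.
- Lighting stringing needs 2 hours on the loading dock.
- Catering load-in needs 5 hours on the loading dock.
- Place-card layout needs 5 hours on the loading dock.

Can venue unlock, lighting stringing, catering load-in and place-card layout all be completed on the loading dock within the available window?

Running back to back, the jobs need 2 + 2 + 5 + 5 = 14 hours on the loading dock.
Since 14 ≤ 16, they fit within the window.

Yes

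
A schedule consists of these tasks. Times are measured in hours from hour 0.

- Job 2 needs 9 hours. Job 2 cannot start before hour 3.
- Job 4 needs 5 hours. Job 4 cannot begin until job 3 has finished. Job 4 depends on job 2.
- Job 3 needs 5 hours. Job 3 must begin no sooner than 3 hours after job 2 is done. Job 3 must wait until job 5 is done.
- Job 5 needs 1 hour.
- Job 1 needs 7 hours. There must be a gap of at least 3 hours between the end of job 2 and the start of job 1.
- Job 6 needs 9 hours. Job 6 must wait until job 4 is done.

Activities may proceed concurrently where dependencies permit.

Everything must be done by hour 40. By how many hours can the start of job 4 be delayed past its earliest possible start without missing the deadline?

Job 5 can start immediately at hour 0; it finishes at hour 1.
Job 2 cannot begin until its own release at hour 3. It runs from hour 3 to 3 + 9 = hour 12.
Job 3 needs all of job 2 (finishes hour 12, plus 3-hour gap → hour 15); job 5 (finishes hour 1). That puts its earliest start at hour 15; it finishes at 15 + 5 = hour 20.
Job 4 has to wait for job 3 (finishes hour 20); job 2 (finishes hour 12). The latest of these is hour 20, so job 4 runs hour 20 to 20 + 5 = hour 25.

Working backward from the deadline:
Job 6 must finish by hour 40; it takes 9 hours, so it must start by 40 − 9 = hour 31.
Job 4 feeds into job 6 (must start by hour 31); so job 4 must finish by hour 31 and therefore start by hour 26.
So job 4 can start as early as hour 20 and as late as hour 26, giving 26 − 20 = 6 hours of slack.

6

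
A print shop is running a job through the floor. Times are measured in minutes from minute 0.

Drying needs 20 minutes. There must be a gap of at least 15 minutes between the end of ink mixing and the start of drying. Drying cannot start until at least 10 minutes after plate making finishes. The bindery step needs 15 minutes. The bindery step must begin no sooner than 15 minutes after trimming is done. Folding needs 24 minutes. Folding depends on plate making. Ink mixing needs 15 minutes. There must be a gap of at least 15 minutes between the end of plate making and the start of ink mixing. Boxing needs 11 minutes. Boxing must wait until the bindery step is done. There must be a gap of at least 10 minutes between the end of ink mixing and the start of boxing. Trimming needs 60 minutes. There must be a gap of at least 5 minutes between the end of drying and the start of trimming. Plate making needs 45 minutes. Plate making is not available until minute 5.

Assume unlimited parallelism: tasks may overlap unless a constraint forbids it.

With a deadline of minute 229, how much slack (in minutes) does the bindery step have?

After its own release at minute 5, plate making can start at minute 5 and finishes at minute 50.
Ink mixing waits on plate making (finishes minute 50, plus 15-minute gap → minute 65), so it starts at minute 65 and finishes at 65 + 15 = minute 80.
Drying cannot start until ink mixing (finishes minute 80, plus 15-minute gap → minute 95); plate making (finishes minute 50, plus 10-minute gap → minute 60). The controlling bound is minute 95, so drying finishes at 95 + 20 = minute 115.
Trimming waits on drying (finishes minute 115, plus 5-minute gap → minute 120), so it starts at minute 120 and finishes at 120 + 60 = minute 180.
The bindery step waits on trimming (finishes minute 180, plus 15-minute gap → minute 195), so it starts at minute 195 and finishes at 195 + 15 = minute 210.

Working backward from the deadline:
Nothing follows boxing; the deadline of minute 229 is its only limit. It must start by 229 − 11 = minute 218.
The bindery step has to be done before boxing (must start by minute 218). That means finishing by minute 218, i.e. starting by 218 − 15 = minute 203.
So the bindery step can start as early as minute 195 and as late as minute 203, giving 203 − 195 = 8 minutes of slack.

8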